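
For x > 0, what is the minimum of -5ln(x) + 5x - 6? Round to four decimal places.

R'(x) = -5/x + 5 = 0 gives x = 1.
R''(x) = 5/x², which is positive for x > 0, so this is a local minimum.
R(1) = -5·ln(1) + 5 - 6 ≈ -1.0000.

-1.0000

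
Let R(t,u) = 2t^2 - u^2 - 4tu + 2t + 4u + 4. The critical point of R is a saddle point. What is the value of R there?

∂R/∂t = 4t - 4u + 2 = 0 and ∂R/∂u = -4t - 2u + 4 = 0, so (t, u) = (1/2, 1).
The Hessian has R_{tt} = 4, R_{uu} = -2, R_{tu} = -4, giving D = -24 < 0, so the point is a saddle point.
R(1/2, 1) = 13/2.

13/2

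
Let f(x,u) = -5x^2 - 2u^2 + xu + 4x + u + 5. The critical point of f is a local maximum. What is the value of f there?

236/39

∂f/∂x = -10x + u + 4 = 0 and ∂f/∂u = x - 4u + 1 = 0, so (x, u) = (17/39, 14/39).
The Hessian has f_{xx} = -10, f_{uu} = -4, f_{xu} = 1, giving D = 39 > 0 with f_{xx} < 0, so the point is a local maximum.
f(17/39, 14/39) = 236/39.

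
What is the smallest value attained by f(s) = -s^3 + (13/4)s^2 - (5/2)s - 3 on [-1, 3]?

The derivative is -3s^2 + (13/2)s - 5/2, which vanishes at s = 1/2 and s = 5/3.
Evaluating at the critical points and endpoints: f(-1) = 15/4; f(1/2) = -57/16; f(5/3) = -299/108; f(3) = -33/4.
Hence the absolute minimum is -33/4 at s = 3.

-33/4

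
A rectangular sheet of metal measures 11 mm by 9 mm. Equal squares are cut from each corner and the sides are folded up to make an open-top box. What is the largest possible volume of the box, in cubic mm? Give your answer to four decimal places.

With cut size x, the volume is V(x) = x(11 − 2x)(9 − 2x) for 0 < x < 4.5.
V'(x) = 12x^2 − 80x + 99. Setting V'(x) = 0 gives x ≈ 1.6419 (the root in (0, 4.5)).
V''(x) = 24x − 80 is negative there, so this is the maximum; V ≈ 72.4198.

72.4198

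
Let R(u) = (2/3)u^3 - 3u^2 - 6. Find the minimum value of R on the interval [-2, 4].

-70/3

R'(u) = 2u^2 - 6u, which vanishes at u = 0 and u = 3.
Candidates: R(-2) = -70/3,  R(0) = -6,  R(3) = -15,  R(4) = -34/3.
So the minimum is R(-2) = -70/3.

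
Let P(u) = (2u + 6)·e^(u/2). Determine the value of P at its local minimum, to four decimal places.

P'(u) = 2·e^(u/2) + (2u + 6)·(1/2)·e^(u/2) = (u + 5)·e^(u/2). Since e^(u/2) > 0, the only critical point is u = -5.
P''(-5) has the same sign as 1 > 0, so this is a local minimum.
P(-5) = (-4)·e^(-5/2) ≈ -0.3283.

-0.3283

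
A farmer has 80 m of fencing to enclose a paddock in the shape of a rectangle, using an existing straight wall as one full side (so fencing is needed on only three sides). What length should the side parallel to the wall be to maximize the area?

40

Let the sides perpendicular to the wall have length x and the parallel side y, so 2x + y = 80 and the area is A = xy = x(80 − 2x).
A'(x) = 80 − 4x = 0 gives x = 20, and A''(x) = −4 < 0 confirms a maximum.
Then y = 80 − 2·20 = 40 and A = 800.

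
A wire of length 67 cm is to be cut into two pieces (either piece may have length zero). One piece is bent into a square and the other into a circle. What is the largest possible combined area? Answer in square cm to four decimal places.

357.2233

Let x be the length used for the square. Square side x/4; circle radius (67−x)/(2π).
A(x) = (x/4)² + π·((67−x)/(2π))² = x²/16 + (67−x)²/(4π) for 0 ≤ x ≤ 67. A'(x) = x/8 − (67−x)/(2π) = 0 gives x = 4·67/(π+4) ≈ 37.5266.
A'' > 0, so the interior critical point is a minimum; the maximum is at an endpoint. A(0) = 357.2233 and A(67) = 280.5625, so the largest area is 357.2233.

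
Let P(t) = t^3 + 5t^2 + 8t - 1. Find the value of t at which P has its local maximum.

-2

P'(t) = 3t^2 + 10t + 8 = 0 at t = -2, -4/3.
Second-derivative test with P''(t) = 6t + 10: P''(-2) = -2 < 0 ⇒ local maximum; P''(-4/3) = 2 > 0 ⇒ local minimum.
The local maximum is P(-2) = -5.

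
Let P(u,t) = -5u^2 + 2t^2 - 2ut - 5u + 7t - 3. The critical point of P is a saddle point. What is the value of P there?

-397/44

∂P/∂u = -10u - 2t - 5 = 0 and ∂P/∂t = -2u + 4t + 7 = 0, so (u, t) = (-3/22, -20/11).
The Hessian has P_{uu} = -10, P_{tt} = 4, P_{ut} = -2, giving D = -44 < 0, so the point is a saddle point.
P(-3/22, -20/11) = -397/44.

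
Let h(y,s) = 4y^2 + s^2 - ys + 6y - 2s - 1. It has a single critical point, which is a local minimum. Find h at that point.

∂h/∂y = 8y - s + 6 = 0 and ∂h/∂s = -y + 2s - 2 = 0, so (y, s) = (-2/3, 2/3).
The Hessian has h_{yy} = 8, h_{ss} = 2, h_{ys} = -1, giving D = 15 > 0 with h_{yy} > 0, so the point is a local minimum.
h(-2/3, 2/3) = -11/3.

-11/3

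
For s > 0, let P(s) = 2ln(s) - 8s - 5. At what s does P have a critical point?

1/4

P'(s) = 2/s − 8 = 0 gives s = 1/4.
P''(s) = -2/s², which is negative for s > 0, so this is a local maximum.
P(1/4) = 2·ln(1/4) - 2 - 5 ≈ -9.7726.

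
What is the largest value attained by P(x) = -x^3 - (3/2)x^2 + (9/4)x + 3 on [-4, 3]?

34

P'(x) = -3x^2 - 3x + 9/4, which vanishes at x = -3/2 and x = 1/2.
Compare values at every candidate in [-4, 3]: P(-4) = 34; P(-3/2) = -3/8; P(1/2) = 29/8; P(3) = -123/4.
The maximum over the interval is 34, attained at x = -4.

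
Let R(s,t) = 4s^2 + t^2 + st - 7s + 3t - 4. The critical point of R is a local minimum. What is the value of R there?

∂R/∂s = 8s + t - 7 = 0 and ∂R/∂t = s + 2t + 3 = 0, so (s, t) = (17/15, -31/15).
The Hessian has R_{ss} = 8, R_{tt} = 2, R_{st} = 1, giving D = 15 > 0 with R_{ss} > 0, so the point is a local minimum.
R(17/15, -31/15) = -166/15.

-166/15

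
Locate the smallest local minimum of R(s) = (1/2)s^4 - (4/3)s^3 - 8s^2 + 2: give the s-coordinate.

Critical points: R'(s) = 2s^3 - 4s^2 - 16s vanishes at s = -2, 0, 4.
Second-derivative test with R''(s) = 6s^2 - 8s - 16: R''(-2) = 24 > 0 ⇒ local minimum; R''(0) = -16 < 0 ⇒ local maximum; R''(4) = 48 > 0 ⇒ local minimum.
Thus R has its smallest local minimum at s = 4, with value -250/3.

4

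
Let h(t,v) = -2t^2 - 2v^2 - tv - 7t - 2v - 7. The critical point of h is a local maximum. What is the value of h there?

∂h/∂t = -4t - v - 7 = 0 and ∂h/∂v = -t - 4v - 2 = 0, so (t, v) = (-26/15, -1/15).
The Hessian has h_{tt} = -4, h_{vv} = -4, h_{tv} = -1, giving D = 15 > 0 with h_{tt} < 0, so the point is a local maximum.
h(-26/15, -1/15) = -13/15.

-13/15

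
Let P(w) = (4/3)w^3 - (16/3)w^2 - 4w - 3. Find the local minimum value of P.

-27

P'(w) = 4w^2 - (32/3)w - 4 = 0 at w = -1/3, 3.
Second-derivative test with P''(w) = 8w - 32/3: P''(-1/3) = -40/3 < 0 ⇒ local maximum; P''(3) = 40/3 > 0 ⇒ local minimum.
Thus P has its local minimum at w = 3, with value -27.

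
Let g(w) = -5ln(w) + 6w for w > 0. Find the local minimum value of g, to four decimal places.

5.9116

g'(w) = -5/w + 6 = 0 gives w = 5/6.
g''(w) = 5/w², which is positive for w > 0, so this is a local minimum.
g(5/6) = -5·ln(5/6) + 5 ≈ 5.9116.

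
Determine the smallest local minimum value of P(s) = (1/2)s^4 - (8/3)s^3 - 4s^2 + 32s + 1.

P'(s) = 2s^3 - 8s^2 - 8s + 32 = 0 at s = -2, 2, 4.
Second-derivative test with P''(s) = 6s^2 - 16s - 8: P''(-2) = 48 > 0 ⇒ local minimum; P''(2) = -16 < 0 ⇒ local maximum; P''(4) = 24 > 0 ⇒ local minimum.
So the smallest local minimum value is P(-2) = -149/3.

-149/3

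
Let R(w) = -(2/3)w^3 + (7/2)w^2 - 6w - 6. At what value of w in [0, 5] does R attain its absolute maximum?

R'(w) = -2w^2 + 7w - 6, which vanishes at w = 3/2 and w = 2.
Evaluating at the critical points and endpoints: R(0) = -6; R(3/2) = -75/8; R(2) = -28/3; R(5) = -191/6.
So the maximum is R(0) = -6.

0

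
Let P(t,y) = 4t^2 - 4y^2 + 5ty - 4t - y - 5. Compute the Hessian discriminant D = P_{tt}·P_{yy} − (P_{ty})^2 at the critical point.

∂P/∂t = 8t + 5y - 4 = 0 and ∂P/∂y = 5t - 8y - 1 = 0, so (t, y) = (37/89, 12/89).
The Hessian has P_{tt} = 8, P_{yy} = -8, P_{ty} = 5, giving D = -89 < 0, so the point is a saddle point.
D = (8)·(-8) − (5)^2 = -89.

-89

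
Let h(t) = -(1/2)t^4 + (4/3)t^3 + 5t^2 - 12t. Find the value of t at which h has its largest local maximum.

Critical points: h'(t) = -2t^3 + 4t^2 + 10t - 12 vanishes at t = -2, 1, 3.
Second-derivative test with h''(t) = -6t^2 + 8t + 10: h''(-2) = -30 < 0 ⇒ local maximum; h''(1) = 12 > 0 ⇒ local minimum; h''(3) = -20 < 0 ⇒ local maximum.
Thus h has its largest local maximum at t = -2, with value 76/3.

-2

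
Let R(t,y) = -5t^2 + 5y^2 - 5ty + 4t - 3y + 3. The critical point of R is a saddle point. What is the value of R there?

14/5

∂R/∂t = -10t - 5y + 4 = 0 and ∂R/∂y = -5t + 10y - 3 = 0, so (t, y) = (1/5, 2/5).
The Hessian has R_{tt} = -10, R_{yy} = 10, R_{ty} = -5, giving D = -125 < 0, so the point is a saddle point.
R(1/5, 2/5) = 14/5.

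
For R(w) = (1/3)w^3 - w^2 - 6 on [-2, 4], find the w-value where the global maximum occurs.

The derivative is w^2 - 2w, which vanishes at w = 0 and w = 2.
Candidates: R(-2) = -38/3, R(0) = -6, R(2) = -22/3, R(4) = -2/3.
So the maximum is R(4) = -2/3.

4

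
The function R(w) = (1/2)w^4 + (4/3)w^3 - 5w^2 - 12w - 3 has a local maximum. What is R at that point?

19/6

R'(w) = 2w^3 + 4w^2 - 10w - 12. Setting R'(w) = 0 gives w ∈ {-3, -1, 2}.
Since R''(w) = 6w^2 + 8w - 10, we get R''(-3) = 20 > 0 ⇒ local minimum; R''(-1) = -12 < 0 ⇒ local maximum; R''(2) = 30 > 0 ⇒ local minimum.
The local maximum is R(-1) = 19/6.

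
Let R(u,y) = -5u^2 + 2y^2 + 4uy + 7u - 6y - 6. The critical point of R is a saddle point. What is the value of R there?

∂R/∂u = -10u + 4y + 7 = 0 and ∂R/∂y = 4u + 4y - 6 = 0, so (u, y) = (13/14, 4/7).
The Hessian has R_{uu} = -10, R_{yy} = 4, R_{uy} = 4, giving D = -56 < 0, so the point is a saddle point.
R(13/14, 4/7) = -125/28.

-125/28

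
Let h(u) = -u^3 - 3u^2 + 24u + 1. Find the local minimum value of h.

-79

h'(u) = -3u^2 - 6u + 24. Setting h'(u) = 0 gives u ∈ {-4, 2}.
h''(u) = -6u - 6. h''(-4) = 18 > 0 ⇒ local minimum; h''(2) = -18 < 0 ⇒ local maximum.
So the local minimum value is h(-4) = -79.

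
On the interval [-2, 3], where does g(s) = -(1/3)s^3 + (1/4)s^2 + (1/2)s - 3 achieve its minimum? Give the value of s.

Differentiating, g'(s) = -s^2 + (1/2)s + 1/2; which vanishes at s = -1/2 and s = 1.
Evaluating at the critical points and endpoints: g(-2) = -1/3, g(-1/2) = -151/48, g(1) = -31/12, g(3) = -33/4.
The minimum over the interval is -33/4, attained at s = 3.

3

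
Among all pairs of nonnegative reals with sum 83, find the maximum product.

With x + y = 83, the product is P(x) = x(83 − x).
P'(x) = 83 − 2x = 0 gives x = 83/2; P'' = −2 < 0, so this is the maximum.
P = 83/2·83/2 = 6889/4.

6889/4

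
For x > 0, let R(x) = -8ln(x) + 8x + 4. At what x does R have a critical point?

R'(x) = -8/x + 8 = 0 gives x = 1.
R''(x) = 8/x², which is positive for x > 0, so this is a local minimum.
R(1) = -8·ln(1) + 8 + 4 ≈ 12.0000.

1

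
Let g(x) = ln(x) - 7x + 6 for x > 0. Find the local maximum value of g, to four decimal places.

3.0541

g'(x) = 1/x − 7 = 0 gives x = 1/7.
g''(x) = -1/x², which is negative for x > 0, so this is a local maximum.
g(1/7) = 1·ln(1/7) - 1 + 6 ≈ 3.0541.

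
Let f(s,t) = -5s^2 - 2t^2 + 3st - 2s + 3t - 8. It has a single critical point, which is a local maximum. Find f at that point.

-213/31

∂f/∂s = -10s + 3t - 2 = 0 and ∂f/∂t = 3s - 4t + 3 = 0, so (s, t) = (1/31, 24/31).
The Hessian has f_{ss} = -10, f_{tt} = -4, f_{st} = 3, giving D = 31 > 0 with f_{ss} < 0, so the point is a local maximum.
f(1/31, 24/31) = -213/31.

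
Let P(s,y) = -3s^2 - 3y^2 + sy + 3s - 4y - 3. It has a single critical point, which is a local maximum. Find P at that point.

∂P/∂s = -6s + y + 3 = 0 and ∂P/∂y = s - 6y - 4 = 0, so (s, y) = (2/5, -3/5).
The Hessian has P_{ss} = -6, P_{yy} = -6, P_{sy} = 1, giving D = 35 > 0 with P_{ss} < 0, so the point is a local maximum.
P(2/5, -3/5) = -6/5.

-6/5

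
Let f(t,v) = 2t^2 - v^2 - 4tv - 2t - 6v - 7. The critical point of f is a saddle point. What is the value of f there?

∂f/∂t = 4t - 4v - 2 = 0 and ∂f/∂v = -4t - 2v - 6 = 0, so (t, v) = (-5/6, -4/3).
The Hessian has f_{tt} = 4, f_{vv} = -2, f_{tv} = -4, giving D = -24 < 0, so the point is a saddle point.
f(-5/6, -4/3) = -13/6.

-13/6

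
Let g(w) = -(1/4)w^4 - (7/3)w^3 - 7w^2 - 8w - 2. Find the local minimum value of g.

2/3

g'(w) = -w^3 - 7w^2 - 14w - 8 = 0 at w = -4, -2, -1.
Second-derivative test with g''(w) = -3w^2 - 14w - 14: g''(-4) = -6 < 0 ⇒ local maximum; g''(-2) = 2 > 0 ⇒ local minimum; g''(-1) = -3 < 0 ⇒ local maximum.
Thus g has its local minimum at w = -2, with value 2/3.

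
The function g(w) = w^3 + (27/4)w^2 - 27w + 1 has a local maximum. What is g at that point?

190

Critical points: g'(w) = 3w^2 + (27/2)w - 27 vanishes at w = -6, 3/2.
Since g''(w) = 6w + 27/2, we get g''(-6) = -45/2 < 0 ⇒ local maximum; g''(3/2) = 45/2 > 0 ⇒ local minimum.
So the local maximum value is g(-6) = 190.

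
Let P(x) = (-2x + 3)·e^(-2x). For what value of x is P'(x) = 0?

P'(x) = (-2)·e^(-2x) + (-2x + 3)·(-2)·e^(-2x) = (4x - 8)·e^(-2x). Since e^(-2x) > 0, the only critical point is x = 2.
P''(2) has the same sign as 4 > 0, so this is a local minimum.
P(2) = (-1)·e^(-4) ≈ -0.0183.

2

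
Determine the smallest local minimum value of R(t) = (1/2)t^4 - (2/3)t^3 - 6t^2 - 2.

R'(t) = 2t^3 - 2t^2 - 12t. Setting R'(t) = 0 gives t ∈ {-2, 0, 3}.
R''(t) = 6t^2 - 4t - 12. R''(-2) = 20 > 0 ⇒ local minimum; R''(0) = -12 < 0 ⇒ local maximum; R''(3) = 30 > 0 ⇒ local minimum.
The smallest local minimum is R(3) = -67/2.

-67/2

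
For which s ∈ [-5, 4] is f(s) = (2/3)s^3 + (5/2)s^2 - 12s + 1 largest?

The derivative is 2s^2 + 5s - 12, which vanishes at s = -4 and s = 3/2.
Candidates: f(-5) = 241/6, f(-4) = 139/3, f(3/2) = -73/8, f(4) = 107/3.
The maximum over the interval is 139/3, attained at s = -4.

-4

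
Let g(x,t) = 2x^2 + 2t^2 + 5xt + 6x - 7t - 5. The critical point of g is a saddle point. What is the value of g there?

∂g/∂x = 4x + 5t + 6 = 0 and ∂g/∂t = 5x + 4t - 7 = 0, so (x, t) = (59/9, -58/9).
The Hessian has g_{xx} = 4, g_{tt} = 4, g_{xt} = 5, giving D = -9 < 0, so the point is a saddle point.
g(59/9, -58/9) = 335/9.

335/9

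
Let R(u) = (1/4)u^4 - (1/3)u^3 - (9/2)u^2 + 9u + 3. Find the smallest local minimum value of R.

-141/4

R'(u) = u^3 - u^2 - 9u + 9. Setting R'(u) = 0 gives u ∈ {-3, 1, 3}.
R''(u) = 3u^2 - 2u - 9. R''(-3) = 24 > 0 ⇒ local minimum; R''(1) = -8 < 0 ⇒ local maximum; R''(3) = 12 > 0 ⇒ local minimum.
So the smallest local minimum value is R(-3) = -141/4.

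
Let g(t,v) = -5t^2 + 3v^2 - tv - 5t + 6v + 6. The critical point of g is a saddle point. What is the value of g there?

231/61

∂g/∂t = -10t - v - 5 = 0 and ∂g/∂v = -t + 6v + 6 = 0, so (t, v) = (-24/61, -65/61).
The Hessian has g_{tt} = -10, g_{vv} = 6, g_{tv} = -1, giving D = -61 < 0, so the point is a saddle point.
g(-24/61, -65/61) = 231/61.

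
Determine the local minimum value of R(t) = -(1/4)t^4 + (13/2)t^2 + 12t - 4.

-39/4

R'(t) = -t^3 + 13t + 12 = 0 at t = -3, -1, 4.
Second-derivative test with R''(t) = -3t^2 + 13: R''(-3) = -14 < 0 ⇒ local maximum; R''(-1) = 10 > 0 ⇒ local minimum; R''(4) = -35 < 0 ⇒ local maximum.
Thus R has its local minimum at t = -1, with value -39/4.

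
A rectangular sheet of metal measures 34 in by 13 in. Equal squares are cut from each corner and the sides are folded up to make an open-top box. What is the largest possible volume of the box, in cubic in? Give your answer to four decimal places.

With cut size x, the volume is V(x) = x(34 − 2x)(13 − 2x) for 0 < x < 6.5.
V'(x) = 12x^2 − 188x + 442. Setting V'(x) = 0 gives x ≈ 2.8808 (the root in (0, 6.5)).
V''(x) = 24x − 188 is negative there, so this is the maximum; V ≈ 588.8379.

588.8379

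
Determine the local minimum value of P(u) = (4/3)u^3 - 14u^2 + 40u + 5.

65/3

Critical points: P'(u) = 4u^2 - 28u + 40 vanishes at u = 2, 5.
Second-derivative test with P''(u) = 8u - 28: P''(2) = -12 < 0 ⇒ local maximum; P''(5) = 12 > 0 ⇒ local minimum.
The local minimum is P(5) = 65/3.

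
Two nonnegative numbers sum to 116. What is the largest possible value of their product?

3364

With x + y = 116, the product is P(x) = x(116 − x).
P'(x) = 116 − 2x = 0 gives x = 58; P'' = −2 < 0, so this is the maximum.
P = 58·58 = 3364.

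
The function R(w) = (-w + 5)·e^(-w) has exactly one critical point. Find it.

6

By the product rule, R'(w) = (w - 6)·e^(-w). Since e^(-w) > 0, the only critical point is w = 6.
R''(6) has the same sign as 1 > 0, so this is a local minimum.
R(6) = (-1)·e^(-6) ≈ -0.0025.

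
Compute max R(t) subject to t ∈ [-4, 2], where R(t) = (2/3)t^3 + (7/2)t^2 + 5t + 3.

97/3

R'(t) = 2t^2 + 7t + 5, which vanishes at t = -5/2 and t = -1.
Compare values at every candidate in [-4, 2]: R(-4) = -11/3, R(-5/2) = 47/24, R(-1) = 5/6, R(2) = 97/3.
The maximum over the interval is 97/3, attained at t = 2.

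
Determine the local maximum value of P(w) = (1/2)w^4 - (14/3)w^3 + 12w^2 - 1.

P'(w) = 2w^3 - 14w^2 + 24w. Setting P'(w) = 0 gives w ∈ {0, 3, 4}.
Since P''(w) = 6w^2 - 28w + 24, we get P''(0) = 24 > 0 ⇒ local minimum; P''(3) = -6 < 0 ⇒ local maximum; P''(4) = 8 > 0 ⇒ local minimum.
So the local maximum value is P(3) = 43/2.

43/2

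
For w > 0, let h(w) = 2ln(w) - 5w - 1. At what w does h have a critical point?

2/5

h'(w) = 2/w − 5 = 0 gives w = 2/5.
h''(w) = -2/w², which is negative for w > 0, so this is a local maximum.
h(2/5) = 2·ln(2/5) - 2 - 1 ≈ -4.8326.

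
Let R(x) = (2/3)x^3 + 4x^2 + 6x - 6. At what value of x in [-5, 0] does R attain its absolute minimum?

-5

Differentiating, R'(x) = 2x^2 + 8x + 6; which vanishes at x = -3 and x = -1.
Evaluating at the critical points and endpoints: R(-5) = -58/3, R(-3) = -6, R(-1) = -26/3, R(0) = -6.
Hence the absolute minimum is -58/3 at x = -5.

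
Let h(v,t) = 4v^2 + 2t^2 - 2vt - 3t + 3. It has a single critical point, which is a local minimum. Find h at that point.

12/7

∂h/∂v = 8v - 2t = 0 and ∂h/∂t = -2v + 4t - 3 = 0, so (v, t) = (3/14, 6/7).
The Hessian has h_{vv} = 8, h_{tt} = 4, h_{vt} = -2, giving D = 28 > 0 with h_{vv} > 0, so the point is a local minimum.
h(3/14, 6/7) = 12/7.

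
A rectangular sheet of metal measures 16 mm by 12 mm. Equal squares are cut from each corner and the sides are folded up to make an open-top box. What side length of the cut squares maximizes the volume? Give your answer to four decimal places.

With cut size x, the volume is V(x) = x(16 − 2x)(12 − 2x) for 0 < x < 6.
V'(x) = 12x^2 − 112x + 192. Setting V'(x) = 0 gives x ≈ 2.2630 (the root in (0, 6)).
V''(x) = 24x − 112 is negative there, so this is the maximum; V ≈ 194.0674.

2.2630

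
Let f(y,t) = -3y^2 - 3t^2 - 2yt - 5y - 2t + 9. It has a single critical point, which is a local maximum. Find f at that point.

∂f/∂y = -6y - 2t - 5 = 0 and ∂f/∂t = -2y - 6t - 2 = 0, so (y, t) = (-13/16, -1/16).
The Hessian has f_{yy} = -6, f_{tt} = -6, f_{yt} = -2, giving D = 32 > 0 with f_{yy} < 0, so the point is a local maximum.
f(-13/16, -1/16) = 355/32.

355/32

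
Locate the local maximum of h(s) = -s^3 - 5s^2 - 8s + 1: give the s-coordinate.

h'(s) = -3s^2 - 10s - 8 = 0 at s = -2, -4/3.
Since h''(s) = -6s - 10, we get h''(-2) = 2 > 0 ⇒ local minimum; h''(-4/3) = -2 < 0 ⇒ local maximum.
So the local maximum value is h(-4/3) = 139/27.

-4/3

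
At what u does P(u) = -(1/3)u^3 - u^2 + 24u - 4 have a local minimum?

P'(u) = -u^2 - 2u + 24. Setting P'(u) = 0 gives u ∈ {-6, 4}.
Since P''(u) = -2u - 2, we get P''(-6) = 10 > 0 ⇒ local minimum; P''(4) = -10 < 0 ⇒ local maximum.
So the local minimum value is P(-6) = -112.

-6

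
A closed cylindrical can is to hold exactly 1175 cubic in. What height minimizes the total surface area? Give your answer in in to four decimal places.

11.4371

With radius r and height h, πr²h = 1175 so h = 1175/(πr²), and S(r) = 2πr² + 2πrh = 2πr² + 2·1175/r.
S'(r) = 4πr − 2·1175/r² = 0 ⇒ r³ = 1175/(2π), so r ≈ 5.7186 and h = 2r ≈ 11.4371.
S''(r) = 4π + 4·1175/r³ > 0, so this is the minimum; S ≈ 616.4149.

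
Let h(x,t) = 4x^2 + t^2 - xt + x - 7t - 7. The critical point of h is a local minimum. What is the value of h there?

∂h/∂x = 8x - t + 1 = 0 and ∂h/∂t = -x + 2t - 7 = 0, so (x, t) = (1/3, 11/3).
The Hessian has h_{xx} = 8, h_{tt} = 2, h_{xt} = -1, giving D = 15 > 0 with h_{xx} > 0, so the point is a local minimum.
h(1/3, 11/3) = -59/3.

-59/3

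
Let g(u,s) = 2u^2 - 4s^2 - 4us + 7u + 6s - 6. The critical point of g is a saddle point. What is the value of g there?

∂g/∂u = 4u - 4s + 7 = 0 and ∂g/∂s = -4u - 8s + 6 = 0, so (u, s) = (-2/3, 13/12).
The Hessian has g_{uu} = 4, g_{ss} = -8, g_{us} = -4, giving D = -48 < 0, so the point is a saddle point.
g(-2/3, 13/12) = -61/12.

-61/12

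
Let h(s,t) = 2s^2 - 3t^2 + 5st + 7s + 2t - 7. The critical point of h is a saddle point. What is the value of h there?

∂h/∂s = 4s + 5t + 7 = 0 and ∂h/∂t = 5s - 6t + 2 = 0, so (s, t) = (-52/49, -27/49).
The Hessian has h_{ss} = 4, h_{tt} = -6, h_{st} = 5, giving D = -49 < 0, so the point is a saddle point.
h(-52/49, -27/49) = -552/49.

-552/49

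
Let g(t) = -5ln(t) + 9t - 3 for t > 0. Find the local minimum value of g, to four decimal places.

g'(t) = -5/t + 9 = 0 gives t = 5/9.
g''(t) = 5/t², which is positive for t > 0, so this is a local minimum.
g(5/9) = -5·ln(5/9) + 5 - 3 ≈ 4.9389.

4.9389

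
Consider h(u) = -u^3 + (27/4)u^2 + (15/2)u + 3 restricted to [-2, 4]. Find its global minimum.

17/16

The derivative is -3u^2 + (27/2)u + 15/2, whose only zero in [-2, 4] is u = -1/2.
Evaluating at the critical points and endpoints: h(-2) = 23; h(-1/2) = 17/16; h(4) = 77.
The minimum over the interval is 17/16, attained at u = -1/2.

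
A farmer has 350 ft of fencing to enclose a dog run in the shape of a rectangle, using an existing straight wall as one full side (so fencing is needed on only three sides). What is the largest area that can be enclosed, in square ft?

Let the sides perpendicular to the wall have length x and the parallel side y, so 2x + y = 350 and the area is A = xy = x(350 − 2x).
A'(x) = 350 − 4x = 0 gives x = 175/2, and A''(x) = −4 < 0 confirms a maximum.
Then y = 350 − 2·175/2 = 175 and A = 30625/2.

30625/2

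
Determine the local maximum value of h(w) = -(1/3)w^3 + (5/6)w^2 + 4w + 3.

27/2

Critical points: h'(w) = -w^2 + (5/3)w + 4 vanishes at w = -4/3, 3.
Since h''(w) = -2w + 5/3, we get h''(-4/3) = 13/3 > 0 ⇒ local minimum; h''(3) = -13/3 < 0 ⇒ local maximum.
Thus h has its local maximum at w = 3, with value 27/2.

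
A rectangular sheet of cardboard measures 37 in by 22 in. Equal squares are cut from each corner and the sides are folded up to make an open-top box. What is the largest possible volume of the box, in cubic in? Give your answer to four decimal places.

1638.0974

With cut size x, the volume is V(x) = x(37 − 2x)(22 − 2x) for 0 < x < 11.
V'(x) = 12x^2 − 236x + 814. Setting V'(x) = 0 gives x ≈ 4.4611 (the root in (0, 11)).
V''(x) = 24x − 236 is negative there, so this is the maximum; V ≈ 1638.0974.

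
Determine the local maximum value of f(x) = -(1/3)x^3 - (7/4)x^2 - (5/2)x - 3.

f'(x) = -x^2 - (7/2)x - 5/2. Setting f'(x) = 0 gives x ∈ {-5/2, -1}.
f''(x) = -2x - 7/2. f''(-5/2) = 3/2 > 0 ⇒ local minimum; f''(-1) = -3/2 < 0 ⇒ local maximum.
Thus f has its local maximum at x = -1, with value -23/12.

-23/12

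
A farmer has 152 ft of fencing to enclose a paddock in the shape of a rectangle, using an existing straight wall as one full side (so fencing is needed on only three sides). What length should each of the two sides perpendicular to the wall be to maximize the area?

38

Let the sides perpendicular to the wall have length x and the parallel side y, so 2x + y = 152 and the area is A = xy = x(152 − 2x).
A'(x) = 152 − 4x = 0 gives x = 38, and A''(x) = −4 < 0 confirms a maximum.
Then y = 152 − 2·38 = 76 and A = 2888.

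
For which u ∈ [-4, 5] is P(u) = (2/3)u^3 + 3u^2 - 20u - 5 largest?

-4

Differentiating, P'(u) = 2u^2 + 6u - 20; whose only zero in [-4, 5] is u = 2.
Candidates: P(-4) = 241/3; P(2) = -83/3; P(5) = 160/3.
So the maximum is P(-4) = 241/3.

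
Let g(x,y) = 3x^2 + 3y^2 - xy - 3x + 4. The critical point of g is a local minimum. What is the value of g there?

113/35

∂g/∂x = 6x - y - 3 = 0 and ∂g/∂y = -x + 6y = 0, so (x, y) = (18/35, 3/35).
The Hessian has g_{xx} = 6, g_{yy} = 6, g_{xy} = -1, giving D = 35 > 0 with g_{xx} > 0, so the point is a local minimum.
g(18/35, 3/35) = 113/35.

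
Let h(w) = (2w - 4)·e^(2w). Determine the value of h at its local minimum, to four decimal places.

-20.0855

Differentiating with the product rule gives h'(w) = (4w - 6)·e^(2w). Since e^(2w) > 0, the only critical point is w = 3/2.
h''(3/2) has the same sign as 4 > 0, so this is a local minimum.
h(3/2) = (-1)·e^(3) ≈ -20.0855.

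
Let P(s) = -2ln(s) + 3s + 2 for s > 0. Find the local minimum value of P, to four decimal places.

4.8109

P'(s) = -2/s + 3 = 0 gives s = 2/3.
P''(s) = 2/s², which is positive for s > 0, so this is a local minimum.
P(2/3) = -2·ln(2/3) + 2 + 2 ≈ 4.8109.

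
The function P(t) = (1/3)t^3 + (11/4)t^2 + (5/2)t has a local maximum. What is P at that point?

175/12

P'(t) = t^2 + (11/2)t + 5/2. Setting P'(t) = 0 gives t ∈ {-5, -1/2}.
P''(t) = 2t + 11/2. P''(-5) = -9/2 < 0 ⇒ local maximum; P''(-1/2) = 9/2 > 0 ⇒ local minimum.
The local maximum is P(-5) = 175/12.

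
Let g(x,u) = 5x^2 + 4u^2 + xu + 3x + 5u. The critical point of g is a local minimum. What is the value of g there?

∂g/∂x = 10x + u + 3 = 0 and ∂g/∂u = x + 8u + 5 = 0, so (x, u) = (-19/79, -47/79).
The Hessian has g_{xx} = 10, g_{uu} = 8, g_{xu} = 1, giving D = 79 > 0 with g_{xx} > 0, so the point is a local minimum.
g(-19/79, -47/79) = -146/79.

-146/79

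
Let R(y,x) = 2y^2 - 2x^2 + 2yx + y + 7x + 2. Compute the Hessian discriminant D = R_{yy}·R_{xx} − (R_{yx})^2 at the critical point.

-20

∂R/∂y = 4y + 2x + 1 = 0 and ∂R/∂x = 2y - 4x + 7 = 0, so (y, x) = (-9/10, 13/10).
The Hessian has R_{yy} = 4, R_{xx} = -4, R_{yx} = 2, giving D = -20 < 0, so the point is a saddle point.
D = (4)·(-4) − (2)^2 = -20.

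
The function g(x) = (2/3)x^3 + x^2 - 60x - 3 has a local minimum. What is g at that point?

g'(x) = 2x^2 + 2x - 60 = 0 at x = -6, 5.
Second-derivative test with g''(x) = 4x + 2: g''(-6) = -22 < 0 ⇒ local maximum; g''(5) = 22 > 0 ⇒ local minimum.
Thus g has its local minimum at x = 5, with value -584/3.

-584/3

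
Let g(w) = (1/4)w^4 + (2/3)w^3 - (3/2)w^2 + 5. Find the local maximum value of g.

5

g'(w) = w^3 + 2w^2 - 3w. Setting g'(w) = 0 gives w ∈ {-3, 0, 1}.
Since g''(w) = 3w^2 + 4w - 3, we get g''(-3) = 12 > 0 ⇒ local minimum; g''(0) = -3 < 0 ⇒ local maximum; g''(1) = 4 > 0 ⇒ local minimum.
Thus g has its local maximum at w = 0, with value 5.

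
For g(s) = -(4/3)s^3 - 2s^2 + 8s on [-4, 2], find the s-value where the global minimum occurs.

Differentiating, g'(s) = -4s^2 - 4s + 8; which vanishes at s = -2 and s = 1.
Evaluating at the critical points and endpoints: g(-4) = 64/3, g(-2) = -40/3, g(1) = 14/3, g(2) = -8/3.
So the minimum is g(-2) = -40/3.

-2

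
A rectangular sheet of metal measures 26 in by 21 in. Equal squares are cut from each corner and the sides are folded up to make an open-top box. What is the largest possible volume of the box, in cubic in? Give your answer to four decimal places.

With cut size x, the volume is V(x) = x(26 − 2x)(21 − 2x) for 0 < x < 10.5.
V'(x) = 12x^2 − 188x + 546. Setting V'(x) = 0 gives x ≈ 3.8507 (the root in (0, 10.5)).
V''(x) = 24x − 188 is negative there, so this is the maximum; V ≈ 937.0515.

937.0515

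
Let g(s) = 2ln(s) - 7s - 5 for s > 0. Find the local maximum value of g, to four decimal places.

g'(s) = 2/s − 7 = 0 gives s = 2/7.
g''(s) = -2/s², which is negative for s > 0, so this is a local maximum.
g(2/7) = 2·ln(2/7) - 2 - 5 ≈ -9.5055.

-9.5055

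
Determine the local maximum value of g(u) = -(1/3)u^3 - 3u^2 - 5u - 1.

Critical points: g'(u) = -u^2 - 6u - 5 vanishes at u = -5, -1.
Since g''(u) = -2u - 6, we get g''(-5) = 4 > 0 ⇒ local minimum; g''(-1) = -4 < 0 ⇒ local maximum.
The local maximum is g(-1) = 4/3.

4/3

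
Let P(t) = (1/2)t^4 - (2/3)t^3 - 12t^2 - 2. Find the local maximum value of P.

P'(t) = 2t^3 - 2t^2 - 24t = 0 at t = -3, 0, 4.
P''(t) = 6t^2 - 4t - 24. P''(-3) = 42 > 0 ⇒ local minimum; P''(0) = -24 < 0 ⇒ local maximum; P''(4) = 56 > 0 ⇒ local minimum.
The local maximum is P(0) = -2.

-2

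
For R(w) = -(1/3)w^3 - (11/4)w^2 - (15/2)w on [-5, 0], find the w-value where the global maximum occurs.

-5

R'(w) = -w^2 - (11/2)w - 15/2, which vanishes at w = -3 and w = -5/2.
Evaluating at the critical points and endpoints: R(-5) = 125/12,  R(-3) = 27/4,  R(-5/2) = 325/48,  R(0) = 0.
The maximum over the interval is 125/12, attained at w = -5.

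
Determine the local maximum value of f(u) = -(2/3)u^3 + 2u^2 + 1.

Critical points: f'(u) = -2u^2 + 4u vanishes at u = 0, 2.
Second-derivative test with f''(u) = -4u + 4: f''(0) = 4 > 0 ⇒ local minimum; f''(2) = -4 < 0 ⇒ local maximum.
Thus f has its local maximum at u = 2, with value 11/3.

11/3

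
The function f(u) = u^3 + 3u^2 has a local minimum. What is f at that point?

0

f'(u) = 3u^2 + 6u. Setting f'(u) = 0 gives u ∈ {-2, 0}.
f''(u) = 6u + 6. f''(-2) = -6 < 0 ⇒ local maximum; f''(0) = 6 > 0 ⇒ local minimum.
The local minimum is f(0) = 0.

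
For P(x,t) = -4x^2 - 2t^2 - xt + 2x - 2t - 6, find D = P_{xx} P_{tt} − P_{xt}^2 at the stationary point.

31

∂P/∂x = -8x - t + 2 = 0 and ∂P/∂t = -x - 4t - 2 = 0, so (x, t) = (10/31, -18/31).
The Hessian has P_{xx} = -8, P_{tt} = -4, P_{xt} = -1, giving D = 31 > 0 with P_{xx} < 0, so the point is a local maximum.
D = (-8)·(-4) − (-1)^2 = 31.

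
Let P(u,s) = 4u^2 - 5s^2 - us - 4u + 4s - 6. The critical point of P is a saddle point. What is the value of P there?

-518/81

∂P/∂u = 8u - s - 4 = 0 and ∂P/∂s = -u - 10s + 4 = 0, so (u, s) = (44/81, 28/81).
The Hessian has P_{uu} = 8, P_{ss} = -10, P_{us} = -1, giving D = -81 < 0, so the point is a saddle point.
P(44/81, 28/81) = -518/81.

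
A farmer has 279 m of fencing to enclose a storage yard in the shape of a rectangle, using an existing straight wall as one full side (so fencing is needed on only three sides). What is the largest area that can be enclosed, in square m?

Let the sides perpendicular to the wall have length x and the parallel side y, so 2x + y = 279 and the area is A = xy = x(279 − 2x).
A'(x) = 279 − 4x = 0 gives x = 279/4, and A''(x) = −4 < 0 confirms a maximum.
Then y = 279 − 2·279/4 = 279/2 and A = 77841/8.

77841/8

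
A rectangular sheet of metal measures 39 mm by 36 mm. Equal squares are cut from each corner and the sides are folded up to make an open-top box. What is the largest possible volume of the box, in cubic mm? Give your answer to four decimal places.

With cut size x, the volume is V(x) = x(39 − 2x)(36 − 2x) for 0 < x < 18.
V'(x) = 12x^2 − 300x + 1404. Setting V'(x) = 0 gives x ≈ 6.2350 (the root in (0, 18)).
V''(x) = 24x − 300 is negative there, so this is the maximum; V ≈ 3892.2044.

3892.2044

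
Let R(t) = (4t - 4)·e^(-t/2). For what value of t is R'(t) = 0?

R'(t) = 4·e^(-t/2) + (4t - 4)·(-1/2)·e^(-t/2) = (-2t + 6)·e^(-t/2). Since e^(-t/2) > 0, the only critical point is t = 3.
R''(3) has the same sign as -2 < 0, so this is a local maximum.
R(3) = (8)·e^(-3/2) ≈ 1.7850.

3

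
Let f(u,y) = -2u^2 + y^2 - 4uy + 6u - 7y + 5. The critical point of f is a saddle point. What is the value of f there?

-55/12

∂f/∂u = -4u - 4y + 6 = 0 and ∂f/∂y = -4u + 2y - 7 = 0, so (u, y) = (-2/3, 13/6).
The Hessian has f_{uu} = -4, f_{yy} = 2, f_{uy} = -4, giving D = -24 < 0, so the point is a saddle point.
f(-2/3, 13/6) = -55/12.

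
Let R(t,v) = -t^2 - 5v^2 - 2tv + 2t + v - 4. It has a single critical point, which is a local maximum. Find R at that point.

∂R/∂t = -2t - 2v + 2 = 0 and ∂R/∂v = -2t - 10v + 1 = 0, so (t, v) = (9/8, -1/8).
The Hessian has R_{tt} = -2, R_{vv} = -10, R_{tv} = -2, giving D = 16 > 0 with R_{tt} < 0, so the point is a local maximum.
R(9/8, -1/8) = -47/16.

-47/16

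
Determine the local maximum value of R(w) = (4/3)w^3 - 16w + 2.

R'(w) = 4w^2 - 16. Setting R'(w) = 0 gives w ∈ {-2, 2}.
R''(w) = 8w. R''(-2) = -16 < 0 ⇒ local maximum; R''(2) = 16 > 0 ⇒ local minimum.
So the local maximum value is R(-2) = 70/3.

70/3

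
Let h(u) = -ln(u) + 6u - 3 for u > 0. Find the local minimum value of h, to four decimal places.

h'(u) = -1/u + 6 = 0 gives u = 1/6.
h''(u) = 1/u², which is positive for u > 0, so this is a local minimum.
h(1/6) = -1·ln(1/6) + 1 - 3 ≈ -0.2082.

-0.2082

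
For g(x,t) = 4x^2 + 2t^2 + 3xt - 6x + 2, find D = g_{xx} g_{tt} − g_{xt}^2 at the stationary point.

∂g/∂x = 8x + 3t - 6 = 0 and ∂g/∂t = 3x + 4t = 0, so (x, t) = (24/23, -18/23).
The Hessian has g_{xx} = 8, g_{tt} = 4, g_{xt} = 3, giving D = 23 > 0 with g_{xx} > 0, so the point is a local minimum.
D = (8)·(4) − (3)^2 = 23.

23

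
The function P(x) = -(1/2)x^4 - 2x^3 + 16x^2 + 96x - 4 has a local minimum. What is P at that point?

Critical points: P'(x) = -2x^3 - 6x^2 + 32x + 96 vanishes at x = -4, -3, 4.
Second-derivative test with P''(x) = -6x^2 - 12x + 32: P''(-4) = -16 < 0 ⇒ local maximum; P''(-3) = 14 > 0 ⇒ local minimum; P''(4) = -112 < 0 ⇒ local maximum.
So the local minimum value is P(-3) = -269/2.

-269/2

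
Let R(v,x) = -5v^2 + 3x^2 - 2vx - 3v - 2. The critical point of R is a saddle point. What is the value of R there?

-101/64

∂R/∂v = -10v - 2x - 3 = 0 and ∂R/∂x = -2v + 6x = 0, so (v, x) = (-9/32, -3/32).
The Hessian has R_{vv} = -10, R_{xx} = 6, R_{vx} = -2, giving D = -64 < 0, so the point is a saddle point.
R(-9/32, -3/32) = -101/64.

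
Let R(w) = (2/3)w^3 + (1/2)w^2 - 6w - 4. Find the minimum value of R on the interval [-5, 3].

-269/6

R'(w) = 2w^2 + w - 6, which vanishes at w = -2 and w = 3/2.
Evaluating at the critical points and endpoints: R(-5) = -269/6,  R(-2) = 14/3,  R(3/2) = -77/8,  R(3) = 1/2.
The minimum over the interval is -269/6, attained at w = -5.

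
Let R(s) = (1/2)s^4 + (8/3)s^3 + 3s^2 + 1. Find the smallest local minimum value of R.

R'(s) = 2s^3 + 8s^2 + 6s = 0 at s = -3, -1, 0.
Second-derivative test with R''(s) = 6s^2 + 16s + 6: R''(-3) = 12 > 0 ⇒ local minimum; R''(-1) = -4 < 0 ⇒ local maximum; R''(0) = 6 > 0 ⇒ local minimum.
Thus R has its smallest local minimum at s = -3, with value -7/2.

-7/2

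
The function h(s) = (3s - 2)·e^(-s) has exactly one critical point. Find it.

Differentiating with the product rule gives h'(s) = (-3s + 5)·e^(-s). Since e^(-s) > 0, the only critical point is s = 5/3.
h''(5/3) has the same sign as -3 < 0, so this is a local maximum.
h(5/3) = (3)·e^(-5/3) ≈ 0.5666.

5/3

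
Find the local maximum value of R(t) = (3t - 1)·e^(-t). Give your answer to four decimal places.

0.7908

Differentiating with the product rule gives R'(t) = (-3t + 4)·e^(-t). Since e^(-t) > 0, the only critical point is t = 4/3.
R''(4/3) has the same sign as -3 < 0, so this is a local maximum.
R(4/3) = (3)·e^(-4/3) ≈ 0.7908.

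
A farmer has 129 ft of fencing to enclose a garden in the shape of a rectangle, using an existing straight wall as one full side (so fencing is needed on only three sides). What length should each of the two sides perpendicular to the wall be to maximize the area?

129/4

Let the sides perpendicular to the wall have length x and the parallel side y, so 2x + y = 129 and the area is A = xy = x(129 − 2x).
A'(x) = 129 − 4x = 0 gives x = 129/4, and A''(x) = −4 < 0 confirms a maximum.
Then y = 129 − 2·129/4 = 129/2 and A = 16641/8.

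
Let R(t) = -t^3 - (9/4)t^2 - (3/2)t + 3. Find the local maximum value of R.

R'(t) = -3t^2 - (9/2)t - 3/2 = 0 at t = -1, -1/2.
Second-derivative test with R''(t) = -6t - 9/2: R''(-1) = 3/2 > 0 ⇒ local minimum; R''(-1/2) = -3/2 < 0 ⇒ local maximum.
So the local maximum value is R(-1/2) = 53/16.

53/16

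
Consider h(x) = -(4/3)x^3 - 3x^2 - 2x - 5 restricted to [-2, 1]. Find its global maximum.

The derivative is -4x^2 - 6x - 2, which vanishes at x = -1 and x = -1/2.
Evaluating at the critical points and endpoints: h(-2) = -7/3, h(-1) = -14/3, h(-1/2) = -55/12, h(1) = -34/3.
So the maximum is h(-2) = -7/3.

-7/3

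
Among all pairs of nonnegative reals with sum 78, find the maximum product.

1521

With x + y = 78, the product is P(x) = x(78 − x).
P'(x) = 78 − 2x = 0 gives x = 39; P'' = −2 < 0, so this is the maximum.
P = 39·39 = 1521.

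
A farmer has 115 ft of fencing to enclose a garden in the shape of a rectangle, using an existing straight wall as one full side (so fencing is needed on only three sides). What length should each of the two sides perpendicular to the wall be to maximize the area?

Let the sides perpendicular to the wall have length x and the parallel side y, so 2x + y = 115 and the area is A = xy = x(115 − 2x).
A'(x) = 115 − 4x = 0 gives x = 115/4, and A''(x) = −4 < 0 confirms a maximum.
Then y = 115 − 2·115/4 = 115/2 and A = 13225/8.

115/4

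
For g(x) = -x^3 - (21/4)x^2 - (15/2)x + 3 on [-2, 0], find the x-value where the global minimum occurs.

The derivative is -3x^2 - (21/2)x - 15/2, whose only zero in [-2, 0] is x = -1.
Evaluating at the critical points and endpoints: g(-2) = 5,  g(-1) = 25/4,  g(0) = 3.
Hence the absolute minimum is 3 at x = 0.

0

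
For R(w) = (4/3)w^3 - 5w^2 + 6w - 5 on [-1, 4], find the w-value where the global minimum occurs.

-1

R'(w) = 4w^2 - 10w + 6, which vanishes at w = 1 and w = 3/2.
Candidates: R(-1) = -52/3, R(1) = -8/3, R(3/2) = -11/4, R(4) = 73/3.
Hence the absolute minimum is -52/3 at w = -1.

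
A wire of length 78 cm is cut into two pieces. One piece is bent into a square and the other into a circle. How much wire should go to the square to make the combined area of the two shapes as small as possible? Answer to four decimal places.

43.6877

Let x be the length used for the square. Square side x/4; circle radius (78−x)/(2π).
A(x) = (x/4)² + π·((78−x)/(2π))² = x²/16 + (78−x)²/(4π) for 0 ≤ x ≤ 78. A'(x) = x/8 − (78−x)/(2π) = 0 gives x = 4·78/(π+4) ≈ 43.6877.
A'' = 1/8 + 1/(2π) > 0, so this gives the minimum combined area; x ≈ 43.6877 cm to the square.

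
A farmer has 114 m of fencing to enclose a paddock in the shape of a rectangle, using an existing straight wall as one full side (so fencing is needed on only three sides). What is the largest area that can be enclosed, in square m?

Let the sides perpendicular to the wall have length x and the parallel side y, so 2x + y = 114 and the area is A = xy = x(114 − 2x).
A'(x) = 114 − 4x = 0 gives x = 57/2, and A''(x) = −4 < 0 confirms a maximum.
Then y = 114 − 2·57/2 = 57 and A = 3249/2.

3249/2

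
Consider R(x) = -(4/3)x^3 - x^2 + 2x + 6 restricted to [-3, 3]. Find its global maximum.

27

R'(x) = -4x^2 - 2x + 2, which vanishes at x = -1 and x = 1/2.
Candidates: R(-3) = 27, R(-1) = 13/3, R(1/2) = 79/12, R(3) = -33.
Hence the absolute maximum is 27 at x = -3.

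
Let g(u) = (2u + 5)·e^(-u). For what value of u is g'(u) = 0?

By the product rule, g'(u) = (-2u - 3)·e^(-u). Since e^(-u) > 0, the only critical point is u = -3/2.
g''(-3/2) has the same sign as -2 < 0, so this is a local maximum.
g(-3/2) = (2)·e^(3/2) ≈ 8.9634.

-3/2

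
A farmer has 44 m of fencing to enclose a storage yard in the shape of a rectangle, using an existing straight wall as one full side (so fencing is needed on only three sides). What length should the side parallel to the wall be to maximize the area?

Let the sides perpendicular to the wall have length x and the parallel side y, so 2x + y = 44 and the area is A = xy = x(44 − 2x).
A'(x) = 44 − 4x = 0 gives x = 11, and A''(x) = −4 < 0 confirms a maximum.
Then y = 44 − 2·11 = 22 and A = 242.

22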